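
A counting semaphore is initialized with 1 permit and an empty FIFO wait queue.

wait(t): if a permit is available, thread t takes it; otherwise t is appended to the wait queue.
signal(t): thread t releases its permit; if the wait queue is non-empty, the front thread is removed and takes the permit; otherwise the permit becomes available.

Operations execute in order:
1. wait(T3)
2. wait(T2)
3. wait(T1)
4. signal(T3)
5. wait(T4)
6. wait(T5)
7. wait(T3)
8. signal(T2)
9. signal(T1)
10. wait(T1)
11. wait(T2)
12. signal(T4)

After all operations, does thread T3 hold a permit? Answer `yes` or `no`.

Step 1: wait(T3) -> count=0 queue=[] holders={T3}
Step 2: wait(T2) -> count=0 queue=[T2] holders={T3}
Step 3: wait(T1) -> count=0 queue=[T2,T1] holders={T3}
Step 4: signal(T3) -> count=0 queue=[T1] holders={T2}
Step 5: wait(T4) -> count=0 queue=[T1,T4] holders={T2}
Step 6: wait(T5) -> count=0 queue=[T1,T4,T5] holders={T2}
Step 7: wait(T3) -> count=0 queue=[T1,T4,T5,T3] holders={T2}
Step 8: signal(T2) -> count=0 queue=[T4,T5,T3] holders={T1}
Step 9: signal(T1) -> count=0 queue=[T5,T3] holders={T4}
Step 10: wait(T1) -> count=0 queue=[T5,T3,T1] holders={T4}
Step 11: wait(T2) -> count=0 queue=[T5,T3,T1,T2] holders={T4}
Step 12: signal(T4) -> count=0 queue=[T3,T1,T2] holders={T5}
Final holders: {T5} -> T3 not in holders

Answer: no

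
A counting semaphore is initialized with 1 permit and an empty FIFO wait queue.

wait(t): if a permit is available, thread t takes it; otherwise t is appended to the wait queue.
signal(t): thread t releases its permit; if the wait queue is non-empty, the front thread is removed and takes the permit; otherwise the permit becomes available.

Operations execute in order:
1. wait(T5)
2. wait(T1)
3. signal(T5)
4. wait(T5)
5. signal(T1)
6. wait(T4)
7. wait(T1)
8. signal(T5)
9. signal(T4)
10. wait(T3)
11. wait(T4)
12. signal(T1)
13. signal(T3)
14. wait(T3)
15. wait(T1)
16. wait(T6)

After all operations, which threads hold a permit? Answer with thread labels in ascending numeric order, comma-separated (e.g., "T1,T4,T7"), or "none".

Answer: T4

Derivation:
Step 1: wait(T5) -> count=0 queue=[] holders={T5}
Step 2: wait(T1) -> count=0 queue=[T1] holders={T5}
Step 3: signal(T5) -> count=0 queue=[] holders={T1}
Step 4: wait(T5) -> count=0 queue=[T5] holders={T1}
Step 5: signal(T1) -> count=0 queue=[] holders={T5}
Step 6: wait(T4) -> count=0 queue=[T4] holders={T5}
Step 7: wait(T1) -> count=0 queue=[T4,T1] holders={T5}
Step 8: signal(T5) -> count=0 queue=[T1] holders={T4}
Step 9: signal(T4) -> count=0 queue=[] holders={T1}
Step 10: wait(T3) -> count=0 queue=[T3] holders={T1}
Step 11: wait(T4) -> count=0 queue=[T3,T4] holders={T1}
Step 12: signal(T1) -> count=0 queue=[T4] holders={T3}
Step 13: signal(T3) -> count=0 queue=[] holders={T4}
Step 14: wait(T3) -> count=0 queue=[T3] holders={T4}
Step 15: wait(T1) -> count=0 queue=[T3,T1] holders={T4}
Step 16: wait(T6) -> count=0 queue=[T3,T1,T6] holders={T4}
Final holders: T4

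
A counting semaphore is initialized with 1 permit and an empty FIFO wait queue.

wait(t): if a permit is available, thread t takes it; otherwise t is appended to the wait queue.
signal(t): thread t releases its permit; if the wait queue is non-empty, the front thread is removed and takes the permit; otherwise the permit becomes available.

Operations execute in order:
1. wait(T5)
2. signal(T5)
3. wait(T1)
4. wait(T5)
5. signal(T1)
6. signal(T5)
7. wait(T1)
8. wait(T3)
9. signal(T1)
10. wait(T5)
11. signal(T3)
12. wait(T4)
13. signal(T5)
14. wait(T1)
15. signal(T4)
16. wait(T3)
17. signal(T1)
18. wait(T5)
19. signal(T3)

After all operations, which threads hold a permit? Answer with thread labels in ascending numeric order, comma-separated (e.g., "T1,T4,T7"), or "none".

Step 1: wait(T5) -> count=0 queue=[] holders={T5}
Step 2: signal(T5) -> count=1 queue=[] holders={none}
Step 3: wait(T1) -> count=0 queue=[] holders={T1}
Step 4: wait(T5) -> count=0 queue=[T5] holders={T1}
Step 5: signal(T1) -> count=0 queue=[] holders={T5}
Step 6: signal(T5) -> count=1 queue=[] holders={none}
Step 7: wait(T1) -> count=0 queue=[] holders={T1}
Step 8: wait(T3) -> count=0 queue=[T3] holders={T1}
Step 9: signal(T1) -> count=0 queue=[] holders={T3}
Step 10: wait(T5) -> count=0 queue=[T5] holders={T3}
Step 11: signal(T3) -> count=0 queue=[] holders={T5}
Step 12: wait(T4) -> count=0 queue=[T4] holders={T5}
Step 13: signal(T5) -> count=0 queue=[] holders={T4}
Step 14: wait(T1) -> count=0 queue=[T1] holders={T4}
Step 15: signal(T4) -> count=0 queue=[] holders={T1}
Step 16: wait(T3) -> count=0 queue=[T3] holders={T1}
Step 17: signal(T1) -> count=0 queue=[] holders={T3}
Step 18: wait(T5) -> count=0 queue=[T5] holders={T3}
Step 19: signal(T3) -> count=0 queue=[] holders={T5}
Final holders: T5

Answer: T5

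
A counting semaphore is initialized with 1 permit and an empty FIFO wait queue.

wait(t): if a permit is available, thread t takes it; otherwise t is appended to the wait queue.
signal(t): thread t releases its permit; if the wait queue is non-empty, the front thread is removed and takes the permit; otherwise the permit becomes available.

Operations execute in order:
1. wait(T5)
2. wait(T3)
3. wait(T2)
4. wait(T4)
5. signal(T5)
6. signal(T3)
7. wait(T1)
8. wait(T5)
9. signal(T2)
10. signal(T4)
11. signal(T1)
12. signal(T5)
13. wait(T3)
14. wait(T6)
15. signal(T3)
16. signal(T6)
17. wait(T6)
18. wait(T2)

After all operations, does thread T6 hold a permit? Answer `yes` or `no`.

Step 1: wait(T5) -> count=0 queue=[] holders={T5}
Step 2: wait(T3) -> count=0 queue=[T3] holders={T5}
Step 3: wait(T2) -> count=0 queue=[T3,T2] holders={T5}
Step 4: wait(T4) -> count=0 queue=[T3,T2,T4] holders={T5}
Step 5: signal(T5) -> count=0 queue=[T2,T4] holders={T3}
Step 6: signal(T3) -> count=0 queue=[T4] holders={T2}
Step 7: wait(T1) -> count=0 queue=[T4,T1] holders={T2}
Step 8: wait(T5) -> count=0 queue=[T4,T1,T5] holders={T2}
Step 9: signal(T2) -> count=0 queue=[T1,T5] holders={T4}
Step 10: signal(T4) -> count=0 queue=[T5] holders={T1}
Step 11: signal(T1) -> count=0 queue=[] holders={T5}
Step 12: signal(T5) -> count=1 queue=[] holders={none}
Step 13: wait(T3) -> count=0 queue=[] holders={T3}
Step 14: wait(T6) -> count=0 queue=[T6] holders={T3}
Step 15: signal(T3) -> count=0 queue=[] holders={T6}
Step 16: signal(T6) -> count=1 queue=[] holders={none}
Step 17: wait(T6) -> count=0 queue=[] holders={T6}
Step 18: wait(T2) -> count=0 queue=[T2] holders={T6}
Final holders: {T6} -> T6 in holders

Answer: yes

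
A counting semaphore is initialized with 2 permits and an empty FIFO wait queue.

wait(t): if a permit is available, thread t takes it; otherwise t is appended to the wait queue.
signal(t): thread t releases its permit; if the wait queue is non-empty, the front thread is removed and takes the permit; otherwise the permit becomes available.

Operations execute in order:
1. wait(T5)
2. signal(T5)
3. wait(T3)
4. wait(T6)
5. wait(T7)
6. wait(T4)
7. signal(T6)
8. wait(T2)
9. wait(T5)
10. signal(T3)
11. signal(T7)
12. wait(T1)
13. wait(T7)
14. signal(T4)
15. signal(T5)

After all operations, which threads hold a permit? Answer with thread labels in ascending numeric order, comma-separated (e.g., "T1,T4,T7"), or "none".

Step 1: wait(T5) -> count=1 queue=[] holders={T5}
Step 2: signal(T5) -> count=2 queue=[] holders={none}
Step 3: wait(T3) -> count=1 queue=[] holders={T3}
Step 4: wait(T6) -> count=0 queue=[] holders={T3,T6}
Step 5: wait(T7) -> count=0 queue=[T7] holders={T3,T6}
Step 6: wait(T4) -> count=0 queue=[T7,T4] holders={T3,T6}
Step 7: signal(T6) -> count=0 queue=[T4] holders={T3,T7}
Step 8: wait(T2) -> count=0 queue=[T4,T2] holders={T3,T7}
Step 9: wait(T5) -> count=0 queue=[T4,T2,T5] holders={T3,T7}
Step 10: signal(T3) -> count=0 queue=[T2,T5] holders={T4,T7}
Step 11: signal(T7) -> count=0 queue=[T5] holders={T2,T4}
Step 12: wait(T1) -> count=0 queue=[T5,T1] holders={T2,T4}
Step 13: wait(T7) -> count=0 queue=[T5,T1,T7] holders={T2,T4}
Step 14: signal(T4) -> count=0 queue=[T1,T7] holders={T2,T5}
Step 15: signal(T5) -> count=0 queue=[T7] holders={T1,T2}
Final holders: T1,T2

Answer: T1,T2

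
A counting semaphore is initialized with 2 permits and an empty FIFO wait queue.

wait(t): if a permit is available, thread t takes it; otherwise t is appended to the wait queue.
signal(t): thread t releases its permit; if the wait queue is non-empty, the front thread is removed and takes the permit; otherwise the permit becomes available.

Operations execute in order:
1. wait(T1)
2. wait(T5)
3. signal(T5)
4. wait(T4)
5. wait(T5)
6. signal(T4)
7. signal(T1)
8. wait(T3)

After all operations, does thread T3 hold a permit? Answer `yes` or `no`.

Step 1: wait(T1) -> count=1 queue=[] holders={T1}
Step 2: wait(T5) -> count=0 queue=[] holders={T1,T5}
Step 3: signal(T5) -> count=1 queue=[] holders={T1}
Step 4: wait(T4) -> count=0 queue=[] holders={T1,T4}
Step 5: wait(T5) -> count=0 queue=[T5] holders={T1,T4}
Step 6: signal(T4) -> count=0 queue=[] holders={T1,T5}
Step 7: signal(T1) -> count=1 queue=[] holders={T5}
Step 8: wait(T3) -> count=0 queue=[] holders={T3,T5}
Final holders: {T3,T5} -> T3 in holders

Answer: yes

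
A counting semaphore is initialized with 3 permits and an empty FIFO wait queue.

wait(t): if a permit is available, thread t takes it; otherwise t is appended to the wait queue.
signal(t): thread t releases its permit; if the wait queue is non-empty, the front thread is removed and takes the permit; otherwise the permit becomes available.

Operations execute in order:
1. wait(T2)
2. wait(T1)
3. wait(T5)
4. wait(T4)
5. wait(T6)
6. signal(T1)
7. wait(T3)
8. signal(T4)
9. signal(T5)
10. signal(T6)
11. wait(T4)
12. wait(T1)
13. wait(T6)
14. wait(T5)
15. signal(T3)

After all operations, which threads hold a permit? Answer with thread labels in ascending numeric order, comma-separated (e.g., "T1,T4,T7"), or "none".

Answer: T1,T2,T4

Derivation:
Step 1: wait(T2) -> count=2 queue=[] holders={T2}
Step 2: wait(T1) -> count=1 queue=[] holders={T1,T2}
Step 3: wait(T5) -> count=0 queue=[] holders={T1,T2,T5}
Step 4: wait(T4) -> count=0 queue=[T4] holders={T1,T2,T5}
Step 5: wait(T6) -> count=0 queue=[T4,T6] holders={T1,T2,T5}
Step 6: signal(T1) -> count=0 queue=[T6] holders={T2,T4,T5}
Step 7: wait(T3) -> count=0 queue=[T6,T3] holders={T2,T4,T5}
Step 8: signal(T4) -> count=0 queue=[T3] holders={T2,T5,T6}
Step 9: signal(T5) -> count=0 queue=[] holders={T2,T3,T6}
Step 10: signal(T6) -> count=1 queue=[] holders={T2,T3}
Step 11: wait(T4) -> count=0 queue=[] holders={T2,T3,T4}
Step 12: wait(T1) -> count=0 queue=[T1] holders={T2,T3,T4}
Step 13: wait(T6) -> count=0 queue=[T1,T6] holders={T2,T3,T4}
Step 14: wait(T5) -> count=0 queue=[T1,T6,T5] holders={T2,T3,T4}
Step 15: signal(T3) -> count=0 queue=[T6,T5] holders={T1,T2,T4}
Final holders: T1,T2,T4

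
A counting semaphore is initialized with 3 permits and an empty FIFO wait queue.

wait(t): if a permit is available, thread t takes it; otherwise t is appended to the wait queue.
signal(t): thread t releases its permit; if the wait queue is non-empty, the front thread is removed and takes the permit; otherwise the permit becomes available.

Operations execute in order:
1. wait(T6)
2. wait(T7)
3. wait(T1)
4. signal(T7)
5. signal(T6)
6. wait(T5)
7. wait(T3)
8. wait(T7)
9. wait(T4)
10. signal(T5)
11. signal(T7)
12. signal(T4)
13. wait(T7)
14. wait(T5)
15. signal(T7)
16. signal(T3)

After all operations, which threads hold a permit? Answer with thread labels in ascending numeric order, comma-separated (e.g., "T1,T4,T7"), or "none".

Answer: T1,T5

Derivation:
Step 1: wait(T6) -> count=2 queue=[] holders={T6}
Step 2: wait(T7) -> count=1 queue=[] holders={T6,T7}
Step 3: wait(T1) -> count=0 queue=[] holders={T1,T6,T7}
Step 4: signal(T7) -> count=1 queue=[] holders={T1,T6}
Step 5: signal(T6) -> count=2 queue=[] holders={T1}
Step 6: wait(T5) -> count=1 queue=[] holders={T1,T5}
Step 7: wait(T3) -> count=0 queue=[] holders={T1,T3,T5}
Step 8: wait(T7) -> count=0 queue=[T7] holders={T1,T3,T5}
Step 9: wait(T4) -> count=0 queue=[T7,T4] holders={T1,T3,T5}
Step 10: signal(T5) -> count=0 queue=[T4] holders={T1,T3,T7}
Step 11: signal(T7) -> count=0 queue=[] holders={T1,T3,T4}
Step 12: signal(T4) -> count=1 queue=[] holders={T1,T3}
Step 13: wait(T7) -> count=0 queue=[] holders={T1,T3,T7}
Step 14: wait(T5) -> count=0 queue=[T5] holders={T1,T3,T7}
Step 15: signal(T7) -> count=0 queue=[] holders={T1,T3,T5}
Step 16: signal(T3) -> count=1 queue=[] holders={T1,T5}
Final holders: T1,T5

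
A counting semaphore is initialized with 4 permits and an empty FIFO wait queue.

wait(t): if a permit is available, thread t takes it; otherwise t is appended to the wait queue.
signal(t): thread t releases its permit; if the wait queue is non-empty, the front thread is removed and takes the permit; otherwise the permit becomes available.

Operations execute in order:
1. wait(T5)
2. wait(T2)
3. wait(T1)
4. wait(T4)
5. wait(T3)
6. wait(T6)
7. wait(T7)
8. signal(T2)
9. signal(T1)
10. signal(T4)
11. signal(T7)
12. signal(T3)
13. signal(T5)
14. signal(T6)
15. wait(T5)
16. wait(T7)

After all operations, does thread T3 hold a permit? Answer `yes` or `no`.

Step 1: wait(T5) -> count=3 queue=[] holders={T5}
Step 2: wait(T2) -> count=2 queue=[] holders={T2,T5}
Step 3: wait(T1) -> count=1 queue=[] holders={T1,T2,T5}
Step 4: wait(T4) -> count=0 queue=[] holders={T1,T2,T4,T5}
Step 5: wait(T3) -> count=0 queue=[T3] holders={T1,T2,T4,T5}
Step 6: wait(T6) -> count=0 queue=[T3,T6] holders={T1,T2,T4,T5}
Step 7: wait(T7) -> count=0 queue=[T3,T6,T7] holders={T1,T2,T4,T5}
Step 8: signal(T2) -> count=0 queue=[T6,T7] holders={T1,T3,T4,T5}
Step 9: signal(T1) -> count=0 queue=[T7] holders={T3,T4,T5,T6}
Step 10: signal(T4) -> count=0 queue=[] holders={T3,T5,T6,T7}
Step 11: signal(T7) -> count=1 queue=[] holders={T3,T5,T6}
Step 12: signal(T3) -> count=2 queue=[] holders={T5,T6}
Step 13: signal(T5) -> count=3 queue=[] holders={T6}
Step 14: signal(T6) -> count=4 queue=[] holders={none}
Step 15: wait(T5) -> count=3 queue=[] holders={T5}
Step 16: wait(T7) -> count=2 queue=[] holders={T5,T7}
Final holders: {T5,T7} -> T3 not in holders

Answer: no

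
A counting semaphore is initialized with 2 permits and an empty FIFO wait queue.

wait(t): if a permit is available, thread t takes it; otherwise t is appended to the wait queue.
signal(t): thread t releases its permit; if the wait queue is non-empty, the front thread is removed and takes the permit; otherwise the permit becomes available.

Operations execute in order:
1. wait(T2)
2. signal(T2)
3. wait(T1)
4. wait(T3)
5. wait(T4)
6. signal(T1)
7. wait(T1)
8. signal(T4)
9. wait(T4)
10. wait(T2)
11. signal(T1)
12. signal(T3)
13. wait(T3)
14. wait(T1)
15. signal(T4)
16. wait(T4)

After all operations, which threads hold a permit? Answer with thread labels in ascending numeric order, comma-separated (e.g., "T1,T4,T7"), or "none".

Step 1: wait(T2) -> count=1 queue=[] holders={T2}
Step 2: signal(T2) -> count=2 queue=[] holders={none}
Step 3: wait(T1) -> count=1 queue=[] holders={T1}
Step 4: wait(T3) -> count=0 queue=[] holders={T1,T3}
Step 5: wait(T4) -> count=0 queue=[T4] holders={T1,T3}
Step 6: signal(T1) -> count=0 queue=[] holders={T3,T4}
Step 7: wait(T1) -> count=0 queue=[T1] holders={T3,T4}
Step 8: signal(T4) -> count=0 queue=[] holders={T1,T3}
Step 9: wait(T4) -> count=0 queue=[T4] holders={T1,T3}
Step 10: wait(T2) -> count=0 queue=[T4,T2] holders={T1,T3}
Step 11: signal(T1) -> count=0 queue=[T2] holders={T3,T4}
Step 12: signal(T3) -> count=0 queue=[] holders={T2,T4}
Step 13: wait(T3) -> count=0 queue=[T3] holders={T2,T4}
Step 14: wait(T1) -> count=0 queue=[T3,T1] holders={T2,T4}
Step 15: signal(T4) -> count=0 queue=[T1] holders={T2,T3}
Step 16: wait(T4) -> count=0 queue=[T1,T4] holders={T2,T3}
Final holders: T2,T3

Answer: T2,T3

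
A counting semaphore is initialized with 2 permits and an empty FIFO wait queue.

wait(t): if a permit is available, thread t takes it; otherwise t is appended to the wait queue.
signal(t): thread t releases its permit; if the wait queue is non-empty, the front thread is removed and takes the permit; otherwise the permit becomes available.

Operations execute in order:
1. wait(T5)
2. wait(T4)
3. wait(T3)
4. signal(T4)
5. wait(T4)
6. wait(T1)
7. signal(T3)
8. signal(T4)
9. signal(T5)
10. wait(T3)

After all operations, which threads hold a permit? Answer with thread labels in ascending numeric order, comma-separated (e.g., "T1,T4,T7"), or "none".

Answer: T1,T3

Derivation:
Step 1: wait(T5) -> count=1 queue=[] holders={T5}
Step 2: wait(T4) -> count=0 queue=[] holders={T4,T5}
Step 3: wait(T3) -> count=0 queue=[T3] holders={T4,T5}
Step 4: signal(T4) -> count=0 queue=[] holders={T3,T5}
Step 5: wait(T4) -> count=0 queue=[T4] holders={T3,T5}
Step 6: wait(T1) -> count=0 queue=[T4,T1] holders={T3,T5}
Step 7: signal(T3) -> count=0 queue=[T1] holders={T4,T5}
Step 8: signal(T4) -> count=0 queue=[] holders={T1,T5}
Step 9: signal(T5) -> count=1 queue=[] holders={T1}
Step 10: wait(T3) -> count=0 queue=[] holders={T1,T3}
Final holders: T1,T3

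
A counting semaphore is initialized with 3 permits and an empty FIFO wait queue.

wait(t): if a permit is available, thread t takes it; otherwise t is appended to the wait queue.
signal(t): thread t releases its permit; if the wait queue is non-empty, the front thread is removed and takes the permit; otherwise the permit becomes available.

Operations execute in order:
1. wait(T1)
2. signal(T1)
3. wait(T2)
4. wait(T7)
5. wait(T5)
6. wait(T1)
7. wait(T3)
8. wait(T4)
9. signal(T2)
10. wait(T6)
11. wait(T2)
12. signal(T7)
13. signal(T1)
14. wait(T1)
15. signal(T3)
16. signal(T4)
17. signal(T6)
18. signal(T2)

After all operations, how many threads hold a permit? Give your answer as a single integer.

Answer: 2

Derivation:
Step 1: wait(T1) -> count=2 queue=[] holders={T1}
Step 2: signal(T1) -> count=3 queue=[] holders={none}
Step 3: wait(T2) -> count=2 queue=[] holders={T2}
Step 4: wait(T7) -> count=1 queue=[] holders={T2,T7}
Step 5: wait(T5) -> count=0 queue=[] holders={T2,T5,T7}
Step 6: wait(T1) -> count=0 queue=[T1] holders={T2,T5,T7}
Step 7: wait(T3) -> count=0 queue=[T1,T3] holders={T2,T5,T7}
Step 8: wait(T4) -> count=0 queue=[T1,T3,T4] holders={T2,T5,T7}
Step 9: signal(T2) -> count=0 queue=[T3,T4] holders={T1,T5,T7}
Step 10: wait(T6) -> count=0 queue=[T3,T4,T6] holders={T1,T5,T7}
Step 11: wait(T2) -> count=0 queue=[T3,T4,T6,T2] holders={T1,T5,T7}
Step 12: signal(T7) -> count=0 queue=[T4,T6,T2] holders={T1,T3,T5}
Step 13: signal(T1) -> count=0 queue=[T6,T2] holders={T3,T4,T5}
Step 14: wait(T1) -> count=0 queue=[T6,T2,T1] holders={T3,T4,T5}
Step 15: signal(T3) -> count=0 queue=[T2,T1] holders={T4,T5,T6}
Step 16: signal(T4) -> count=0 queue=[T1] holders={T2,T5,T6}
Step 17: signal(T6) -> count=0 queue=[] holders={T1,T2,T5}
Step 18: signal(T2) -> count=1 queue=[] holders={T1,T5}
Final holders: {T1,T5} -> 2 thread(s)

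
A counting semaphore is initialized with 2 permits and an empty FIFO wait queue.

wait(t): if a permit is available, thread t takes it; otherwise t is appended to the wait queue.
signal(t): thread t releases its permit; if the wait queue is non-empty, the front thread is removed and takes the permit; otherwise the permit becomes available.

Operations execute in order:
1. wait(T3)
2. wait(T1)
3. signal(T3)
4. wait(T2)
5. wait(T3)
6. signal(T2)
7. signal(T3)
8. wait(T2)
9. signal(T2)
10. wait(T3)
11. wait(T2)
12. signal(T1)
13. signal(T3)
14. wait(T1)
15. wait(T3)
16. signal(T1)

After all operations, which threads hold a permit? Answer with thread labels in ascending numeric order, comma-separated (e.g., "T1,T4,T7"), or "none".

Step 1: wait(T3) -> count=1 queue=[] holders={T3}
Step 2: wait(T1) -> count=0 queue=[] holders={T1,T3}
Step 3: signal(T3) -> count=1 queue=[] holders={T1}
Step 4: wait(T2) -> count=0 queue=[] holders={T1,T2}
Step 5: wait(T3) -> count=0 queue=[T3] holders={T1,T2}
Step 6: signal(T2) -> count=0 queue=[] holders={T1,T3}
Step 7: signal(T3) -> count=1 queue=[] holders={T1}
Step 8: wait(T2) -> count=0 queue=[] holders={T1,T2}
Step 9: signal(T2) -> count=1 queue=[] holders={T1}
Step 10: wait(T3) -> count=0 queue=[] holders={T1,T3}
Step 11: wait(T2) -> count=0 queue=[T2] holders={T1,T3}
Step 12: signal(T1) -> count=0 queue=[] holders={T2,T3}
Step 13: signal(T3) -> count=1 queue=[] holders={T2}
Step 14: wait(T1) -> count=0 queue=[] holders={T1,T2}
Step 15: wait(T3) -> count=0 queue=[T3] holders={T1,T2}
Step 16: signal(T1) -> count=0 queue=[] holders={T2,T3}
Final holders: T2,T3

Answer: T2,T3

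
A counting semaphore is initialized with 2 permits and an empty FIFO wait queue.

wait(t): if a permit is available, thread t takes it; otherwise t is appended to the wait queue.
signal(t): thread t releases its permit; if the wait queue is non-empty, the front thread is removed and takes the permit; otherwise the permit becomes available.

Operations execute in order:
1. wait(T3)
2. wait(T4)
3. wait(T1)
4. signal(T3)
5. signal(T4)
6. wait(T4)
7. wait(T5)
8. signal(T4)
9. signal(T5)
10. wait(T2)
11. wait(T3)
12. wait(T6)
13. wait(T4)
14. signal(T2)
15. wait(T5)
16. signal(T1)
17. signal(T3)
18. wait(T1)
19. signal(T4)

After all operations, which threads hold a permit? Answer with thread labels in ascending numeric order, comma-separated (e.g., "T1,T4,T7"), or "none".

Step 1: wait(T3) -> count=1 queue=[] holders={T3}
Step 2: wait(T4) -> count=0 queue=[] holders={T3,T4}
Step 3: wait(T1) -> count=0 queue=[T1] holders={T3,T4}
Step 4: signal(T3) -> count=0 queue=[] holders={T1,T4}
Step 5: signal(T4) -> count=1 queue=[] holders={T1}
Step 6: wait(T4) -> count=0 queue=[] holders={T1,T4}
Step 7: wait(T5) -> count=0 queue=[T5] holders={T1,T4}
Step 8: signal(T4) -> count=0 queue=[] holders={T1,T5}
Step 9: signal(T5) -> count=1 queue=[] holders={T1}
Step 10: wait(T2) -> count=0 queue=[] holders={T1,T2}
Step 11: wait(T3) -> count=0 queue=[T3] holders={T1,T2}
Step 12: wait(T6) -> count=0 queue=[T3,T6] holders={T1,T2}
Step 13: wait(T4) -> count=0 queue=[T3,T6,T4] holders={T1,T2}
Step 14: signal(T2) -> count=0 queue=[T6,T4] holders={T1,T3}
Step 15: wait(T5) -> count=0 queue=[T6,T4,T5] holders={T1,T3}
Step 16: signal(T1) -> count=0 queue=[T4,T5] holders={T3,T6}
Step 17: signal(T3) -> count=0 queue=[T5] holders={T4,T6}
Step 18: wait(T1) -> count=0 queue=[T5,T1] holders={T4,T6}
Step 19: signal(T4) -> count=0 queue=[T1] holders={T5,T6}
Final holders: T5,T6

Answer: T5,T6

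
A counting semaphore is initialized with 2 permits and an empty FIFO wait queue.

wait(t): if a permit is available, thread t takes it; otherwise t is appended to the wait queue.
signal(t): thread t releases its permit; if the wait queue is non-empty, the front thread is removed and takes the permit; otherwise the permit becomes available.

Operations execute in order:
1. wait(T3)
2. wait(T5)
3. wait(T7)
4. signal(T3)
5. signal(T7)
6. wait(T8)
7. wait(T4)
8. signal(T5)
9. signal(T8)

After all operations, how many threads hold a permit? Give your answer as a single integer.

Step 1: wait(T3) -> count=1 queue=[] holders={T3}
Step 2: wait(T5) -> count=0 queue=[] holders={T3,T5}
Step 3: wait(T7) -> count=0 queue=[T7] holders={T3,T5}
Step 4: signal(T3) -> count=0 queue=[] holders={T5,T7}
Step 5: signal(T7) -> count=1 queue=[] holders={T5}
Step 6: wait(T8) -> count=0 queue=[] holders={T5,T8}
Step 7: wait(T4) -> count=0 queue=[T4] holders={T5,T8}
Step 8: signal(T5) -> count=0 queue=[] holders={T4,T8}
Step 9: signal(T8) -> count=1 queue=[] holders={T4}
Final holders: {T4} -> 1 thread(s)

Answer: 1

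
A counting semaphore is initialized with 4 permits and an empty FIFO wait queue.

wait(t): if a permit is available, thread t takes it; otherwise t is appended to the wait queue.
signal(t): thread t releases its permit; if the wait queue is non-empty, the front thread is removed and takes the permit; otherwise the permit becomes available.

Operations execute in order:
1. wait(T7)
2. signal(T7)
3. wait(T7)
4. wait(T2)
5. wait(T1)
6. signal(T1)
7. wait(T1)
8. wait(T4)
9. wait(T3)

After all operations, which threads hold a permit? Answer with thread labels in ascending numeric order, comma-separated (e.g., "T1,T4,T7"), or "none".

Answer: T1,T2,T4,T7

Derivation:
Step 1: wait(T7) -> count=3 queue=[] holders={T7}
Step 2: signal(T7) -> count=4 queue=[] holders={none}
Step 3: wait(T7) -> count=3 queue=[] holders={T7}
Step 4: wait(T2) -> count=2 queue=[] holders={T2,T7}
Step 5: wait(T1) -> count=1 queue=[] holders={T1,T2,T7}
Step 6: signal(T1) -> count=2 queue=[] holders={T2,T7}
Step 7: wait(T1) -> count=1 queue=[] holders={T1,T2,T7}
Step 8: wait(T4) -> count=0 queue=[] holders={T1,T2,T4,T7}
Step 9: wait(T3) -> count=0 queue=[T3] holders={T1,T2,T4,T7}
Final holders: T1,T2,T4,T7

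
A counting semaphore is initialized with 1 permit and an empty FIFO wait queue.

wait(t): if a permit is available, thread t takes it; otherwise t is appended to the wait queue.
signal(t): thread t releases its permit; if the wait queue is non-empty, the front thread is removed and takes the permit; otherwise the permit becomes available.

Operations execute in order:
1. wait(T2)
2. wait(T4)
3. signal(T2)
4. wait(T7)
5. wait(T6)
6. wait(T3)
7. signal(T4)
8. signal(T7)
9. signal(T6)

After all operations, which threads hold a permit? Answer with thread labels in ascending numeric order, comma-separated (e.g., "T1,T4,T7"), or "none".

Answer: T3

Derivation:
Step 1: wait(T2) -> count=0 queue=[] holders={T2}
Step 2: wait(T4) -> count=0 queue=[T4] holders={T2}
Step 3: signal(T2) -> count=0 queue=[] holders={T4}
Step 4: wait(T7) -> count=0 queue=[T7] holders={T4}
Step 5: wait(T6) -> count=0 queue=[T7,T6] holders={T4}
Step 6: wait(T3) -> count=0 queue=[T7,T6,T3] holders={T4}
Step 7: signal(T4) -> count=0 queue=[T6,T3] holders={T7}
Step 8: signal(T7) -> count=0 queue=[T3] holders={T6}
Step 9: signal(T6) -> count=0 queue=[] holders={T3}
Final holders: T3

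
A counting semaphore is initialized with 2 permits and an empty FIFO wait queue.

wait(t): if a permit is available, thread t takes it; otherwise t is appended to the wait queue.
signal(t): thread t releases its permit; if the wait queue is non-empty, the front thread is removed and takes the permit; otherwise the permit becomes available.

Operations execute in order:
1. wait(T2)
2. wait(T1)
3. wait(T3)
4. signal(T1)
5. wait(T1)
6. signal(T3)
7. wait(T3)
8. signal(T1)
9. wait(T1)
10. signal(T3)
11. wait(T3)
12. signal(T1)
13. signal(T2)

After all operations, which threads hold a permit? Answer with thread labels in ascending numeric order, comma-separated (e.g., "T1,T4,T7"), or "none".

Answer: T3

Derivation:
Step 1: wait(T2) -> count=1 queue=[] holders={T2}
Step 2: wait(T1) -> count=0 queue=[] holders={T1,T2}
Step 3: wait(T3) -> count=0 queue=[T3] holders={T1,T2}
Step 4: signal(T1) -> count=0 queue=[] holders={T2,T3}
Step 5: wait(T1) -> count=0 queue=[T1] holders={T2,T3}
Step 6: signal(T3) -> count=0 queue=[] holders={T1,T2}
Step 7: wait(T3) -> count=0 queue=[T3] holders={T1,T2}
Step 8: signal(T1) -> count=0 queue=[] holders={T2,T3}
Step 9: wait(T1) -> count=0 queue=[T1] holders={T2,T3}
Step 10: signal(T3) -> count=0 queue=[] holders={T1,T2}
Step 11: wait(T3) -> count=0 queue=[T3] holders={T1,T2}
Step 12: signal(T1) -> count=0 queue=[] holders={T2,T3}
Step 13: signal(T2) -> count=1 queue=[] holders={T3}
Final holders: T3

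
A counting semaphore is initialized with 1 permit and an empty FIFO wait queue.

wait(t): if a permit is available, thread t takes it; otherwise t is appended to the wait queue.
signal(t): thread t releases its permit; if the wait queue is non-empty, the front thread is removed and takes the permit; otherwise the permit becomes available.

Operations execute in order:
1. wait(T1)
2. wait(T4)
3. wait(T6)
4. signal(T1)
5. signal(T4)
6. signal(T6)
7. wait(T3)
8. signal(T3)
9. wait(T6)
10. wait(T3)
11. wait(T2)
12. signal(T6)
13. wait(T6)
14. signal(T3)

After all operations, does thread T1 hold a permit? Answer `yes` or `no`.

Step 1: wait(T1) -> count=0 queue=[] holders={T1}
Step 2: wait(T4) -> count=0 queue=[T4] holders={T1}
Step 3: wait(T6) -> count=0 queue=[T4,T6] holders={T1}
Step 4: signal(T1) -> count=0 queue=[T6] holders={T4}
Step 5: signal(T4) -> count=0 queue=[] holders={T6}
Step 6: signal(T6) -> count=1 queue=[] holders={none}
Step 7: wait(T3) -> count=0 queue=[] holders={T3}
Step 8: signal(T3) -> count=1 queue=[] holders={none}
Step 9: wait(T6) -> count=0 queue=[] holders={T6}
Step 10: wait(T3) -> count=0 queue=[T3] holders={T6}
Step 11: wait(T2) -> count=0 queue=[T3,T2] holders={T6}
Step 12: signal(T6) -> count=0 queue=[T2] holders={T3}
Step 13: wait(T6) -> count=0 queue=[T2,T6] holders={T3}
Step 14: signal(T3) -> count=0 queue=[T6] holders={T2}
Final holders: {T2} -> T1 not in holders

Answer: no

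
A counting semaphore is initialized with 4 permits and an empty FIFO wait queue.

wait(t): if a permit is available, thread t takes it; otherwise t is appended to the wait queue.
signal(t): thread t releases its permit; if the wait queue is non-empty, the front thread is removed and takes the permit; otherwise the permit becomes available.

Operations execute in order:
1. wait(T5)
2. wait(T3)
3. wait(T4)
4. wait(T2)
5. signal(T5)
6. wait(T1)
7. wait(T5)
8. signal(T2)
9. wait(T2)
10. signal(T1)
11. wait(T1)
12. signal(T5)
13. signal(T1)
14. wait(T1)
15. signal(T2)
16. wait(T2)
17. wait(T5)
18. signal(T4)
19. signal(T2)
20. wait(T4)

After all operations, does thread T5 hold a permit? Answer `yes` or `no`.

Step 1: wait(T5) -> count=3 queue=[] holders={T5}
Step 2: wait(T3) -> count=2 queue=[] holders={T3,T5}
Step 3: wait(T4) -> count=1 queue=[] holders={T3,T4,T5}
Step 4: wait(T2) -> count=0 queue=[] holders={T2,T3,T4,T5}
Step 5: signal(T5) -> count=1 queue=[] holders={T2,T3,T4}
Step 6: wait(T1) -> count=0 queue=[] holders={T1,T2,T3,T4}
Step 7: wait(T5) -> count=0 queue=[T5] holders={T1,T2,T3,T4}
Step 8: signal(T2) -> count=0 queue=[] holders={T1,T3,T4,T5}
Step 9: wait(T2) -> count=0 queue=[T2] holders={T1,T3,T4,T5}
Step 10: signal(T1) -> count=0 queue=[] holders={T2,T3,T4,T5}
Step 11: wait(T1) -> count=0 queue=[T1] holders={T2,T3,T4,T5}
Step 12: signal(T5) -> count=0 queue=[] holders={T1,T2,T3,T4}
Step 13: signal(T1) -> count=1 queue=[] holders={T2,T3,T4}
Step 14: wait(T1) -> count=0 queue=[] holders={T1,T2,T3,T4}
Step 15: signal(T2) -> count=1 queue=[] holders={T1,T3,T4}
Step 16: wait(T2) -> count=0 queue=[] holders={T1,T2,T3,T4}
Step 17: wait(T5) -> count=0 queue=[T5] holders={T1,T2,T3,T4}
Step 18: signal(T4) -> count=0 queue=[] holders={T1,T2,T3,T5}
Step 19: signal(T2) -> count=1 queue=[] holders={T1,T3,T5}
Step 20: wait(T4) -> count=0 queue=[] holders={T1,T3,T4,T5}
Final holders: {T1,T3,T4,T5} -> T5 in holders

Answer: yes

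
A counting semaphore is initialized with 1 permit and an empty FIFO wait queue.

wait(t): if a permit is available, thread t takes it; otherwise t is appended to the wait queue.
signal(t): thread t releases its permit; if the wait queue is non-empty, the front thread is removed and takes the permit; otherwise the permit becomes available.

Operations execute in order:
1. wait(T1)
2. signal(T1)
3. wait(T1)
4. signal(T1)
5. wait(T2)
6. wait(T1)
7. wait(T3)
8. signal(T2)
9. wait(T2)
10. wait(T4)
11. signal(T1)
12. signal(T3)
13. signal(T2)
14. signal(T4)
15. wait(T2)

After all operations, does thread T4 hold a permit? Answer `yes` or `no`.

Answer: no

Derivation:
Step 1: wait(T1) -> count=0 queue=[] holders={T1}
Step 2: signal(T1) -> count=1 queue=[] holders={none}
Step 3: wait(T1) -> count=0 queue=[] holders={T1}
Step 4: signal(T1) -> count=1 queue=[] holders={none}
Step 5: wait(T2) -> count=0 queue=[] holders={T2}
Step 6: wait(T1) -> count=0 queue=[T1] holders={T2}
Step 7: wait(T3) -> count=0 queue=[T1,T3] holders={T2}
Step 8: signal(T2) -> count=0 queue=[T3] holders={T1}
Step 9: wait(T2) -> count=0 queue=[T3,T2] holders={T1}
Step 10: wait(T4) -> count=0 queue=[T3,T2,T4] holders={T1}
Step 11: signal(T1) -> count=0 queue=[T2,T4] holders={T3}
Step 12: signal(T3) -> count=0 queue=[T4] holders={T2}
Step 13: signal(T2) -> count=0 queue=[] holders={T4}
Step 14: signal(T4) -> count=1 queue=[] holders={none}
Step 15: wait(T2) -> count=0 queue=[] holders={T2}
Final holders: {T2} -> T4 not in holders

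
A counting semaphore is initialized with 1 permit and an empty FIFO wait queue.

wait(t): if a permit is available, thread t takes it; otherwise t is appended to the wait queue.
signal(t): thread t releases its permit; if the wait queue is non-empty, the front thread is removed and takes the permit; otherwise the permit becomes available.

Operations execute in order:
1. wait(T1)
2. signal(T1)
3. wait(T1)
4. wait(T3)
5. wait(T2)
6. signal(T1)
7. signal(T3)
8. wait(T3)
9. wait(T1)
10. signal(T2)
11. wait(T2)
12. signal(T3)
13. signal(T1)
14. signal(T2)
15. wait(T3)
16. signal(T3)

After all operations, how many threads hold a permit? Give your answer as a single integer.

Answer: 0

Derivation:
Step 1: wait(T1) -> count=0 queue=[] holders={T1}
Step 2: signal(T1) -> count=1 queue=[] holders={none}
Step 3: wait(T1) -> count=0 queue=[] holders={T1}
Step 4: wait(T3) -> count=0 queue=[T3] holders={T1}
Step 5: wait(T2) -> count=0 queue=[T3,T2] holders={T1}
Step 6: signal(T1) -> count=0 queue=[T2] holders={T3}
Step 7: signal(T3) -> count=0 queue=[] holders={T2}
Step 8: wait(T3) -> count=0 queue=[T3] holders={T2}
Step 9: wait(T1) -> count=0 queue=[T3,T1] holders={T2}
Step 10: signal(T2) -> count=0 queue=[T1] holders={T3}
Step 11: wait(T2) -> count=0 queue=[T1,T2] holders={T3}
Step 12: signal(T3) -> count=0 queue=[T2] holders={T1}
Step 13: signal(T1) -> count=0 queue=[] holders={T2}
Step 14: signal(T2) -> count=1 queue=[] holders={none}
Step 15: wait(T3) -> count=0 queue=[] holders={T3}
Step 16: signal(T3) -> count=1 queue=[] holders={none}
Final holders: {none} -> 0 thread(s)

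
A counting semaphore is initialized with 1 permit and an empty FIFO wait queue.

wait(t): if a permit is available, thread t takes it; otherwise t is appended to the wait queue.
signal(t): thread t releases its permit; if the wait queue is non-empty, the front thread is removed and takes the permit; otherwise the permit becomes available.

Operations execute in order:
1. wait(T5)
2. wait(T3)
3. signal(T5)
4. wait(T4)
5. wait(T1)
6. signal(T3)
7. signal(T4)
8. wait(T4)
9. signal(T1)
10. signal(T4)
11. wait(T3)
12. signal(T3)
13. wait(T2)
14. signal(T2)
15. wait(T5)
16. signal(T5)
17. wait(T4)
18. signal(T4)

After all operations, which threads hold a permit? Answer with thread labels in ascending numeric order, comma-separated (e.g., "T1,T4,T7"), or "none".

Step 1: wait(T5) -> count=0 queue=[] holders={T5}
Step 2: wait(T3) -> count=0 queue=[T3] holders={T5}
Step 3: signal(T5) -> count=0 queue=[] holders={T3}
Step 4: wait(T4) -> count=0 queue=[T4] holders={T3}
Step 5: wait(T1) -> count=0 queue=[T4,T1] holders={T3}
Step 6: signal(T3) -> count=0 queue=[T1] holders={T4}
Step 7: signal(T4) -> count=0 queue=[] holders={T1}
Step 8: wait(T4) -> count=0 queue=[T4] holders={T1}
Step 9: signal(T1) -> count=0 queue=[] holders={T4}
Step 10: signal(T4) -> count=1 queue=[] holders={none}
Step 11: wait(T3) -> count=0 queue=[] holders={T3}
Step 12: signal(T3) -> count=1 queue=[] holders={none}
Step 13: wait(T2) -> count=0 queue=[] holders={T2}
Step 14: signal(T2) -> count=1 queue=[] holders={none}
Step 15: wait(T5) -> count=0 queue=[] holders={T5}
Step 16: signal(T5) -> count=1 queue=[] holders={none}
Step 17: wait(T4) -> count=0 queue=[] holders={T4}
Step 18: signal(T4) -> count=1 queue=[] holders={none}
Final holders: none

Answer: none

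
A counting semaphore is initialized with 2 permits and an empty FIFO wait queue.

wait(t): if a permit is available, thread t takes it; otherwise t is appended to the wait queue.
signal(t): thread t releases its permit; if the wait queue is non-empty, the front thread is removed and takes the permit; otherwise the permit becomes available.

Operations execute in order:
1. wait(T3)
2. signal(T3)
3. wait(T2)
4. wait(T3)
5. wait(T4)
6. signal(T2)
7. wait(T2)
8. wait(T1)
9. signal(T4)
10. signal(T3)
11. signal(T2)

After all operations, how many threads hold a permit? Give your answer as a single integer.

Answer: 1

Derivation:
Step 1: wait(T3) -> count=1 queue=[] holders={T3}
Step 2: signal(T3) -> count=2 queue=[] holders={none}
Step 3: wait(T2) -> count=1 queue=[] holders={T2}
Step 4: wait(T3) -> count=0 queue=[] holders={T2,T3}
Step 5: wait(T4) -> count=0 queue=[T4] holders={T2,T3}
Step 6: signal(T2) -> count=0 queue=[] holders={T3,T4}
Step 7: wait(T2) -> count=0 queue=[T2] holders={T3,T4}
Step 8: wait(T1) -> count=0 queue=[T2,T1] holders={T3,T4}
Step 9: signal(T4) -> count=0 queue=[T1] holders={T2,T3}
Step 10: signal(T3) -> count=0 queue=[] holders={T1,T2}
Step 11: signal(T2) -> count=1 queue=[] holders={T1}
Final holders: {T1} -> 1 thread(s)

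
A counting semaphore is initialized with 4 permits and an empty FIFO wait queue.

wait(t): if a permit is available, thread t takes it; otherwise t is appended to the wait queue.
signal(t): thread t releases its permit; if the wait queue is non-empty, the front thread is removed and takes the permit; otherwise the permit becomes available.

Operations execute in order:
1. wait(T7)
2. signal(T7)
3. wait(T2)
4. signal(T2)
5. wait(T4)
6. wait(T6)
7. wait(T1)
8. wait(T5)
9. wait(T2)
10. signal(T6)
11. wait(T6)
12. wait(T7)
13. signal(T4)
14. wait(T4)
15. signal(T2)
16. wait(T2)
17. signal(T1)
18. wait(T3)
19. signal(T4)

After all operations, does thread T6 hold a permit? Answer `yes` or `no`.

Step 1: wait(T7) -> count=3 queue=[] holders={T7}
Step 2: signal(T7) -> count=4 queue=[] holders={none}
Step 3: wait(T2) -> count=3 queue=[] holders={T2}
Step 4: signal(T2) -> count=4 queue=[] holders={none}
Step 5: wait(T4) -> count=3 queue=[] holders={T4}
Step 6: wait(T6) -> count=2 queue=[] holders={T4,T6}
Step 7: wait(T1) -> count=1 queue=[] holders={T1,T4,T6}
Step 8: wait(T5) -> count=0 queue=[] holders={T1,T4,T5,T6}
Step 9: wait(T2) -> count=0 queue=[T2] holders={T1,T4,T5,T6}
Step 10: signal(T6) -> count=0 queue=[] holders={T1,T2,T4,T5}
Step 11: wait(T6) -> count=0 queue=[T6] holders={T1,T2,T4,T5}
Step 12: wait(T7) -> count=0 queue=[T6,T7] holders={T1,T2,T4,T5}
Step 13: signal(T4) -> count=0 queue=[T7] holders={T1,T2,T5,T6}
Step 14: wait(T4) -> count=0 queue=[T7,T4] holders={T1,T2,T5,T6}
Step 15: signal(T2) -> count=0 queue=[T4] holders={T1,T5,T6,T7}
Step 16: wait(T2) -> count=0 queue=[T4,T2] holders={T1,T5,T6,T7}
Step 17: signal(T1) -> count=0 queue=[T2] holders={T4,T5,T6,T7}
Step 18: wait(T3) -> count=0 queue=[T2,T3] holders={T4,T5,T6,T7}
Step 19: signal(T4) -> count=0 queue=[T3] holders={T2,T5,T6,T7}
Final holders: {T2,T5,T6,T7} -> T6 in holders

Answer: yes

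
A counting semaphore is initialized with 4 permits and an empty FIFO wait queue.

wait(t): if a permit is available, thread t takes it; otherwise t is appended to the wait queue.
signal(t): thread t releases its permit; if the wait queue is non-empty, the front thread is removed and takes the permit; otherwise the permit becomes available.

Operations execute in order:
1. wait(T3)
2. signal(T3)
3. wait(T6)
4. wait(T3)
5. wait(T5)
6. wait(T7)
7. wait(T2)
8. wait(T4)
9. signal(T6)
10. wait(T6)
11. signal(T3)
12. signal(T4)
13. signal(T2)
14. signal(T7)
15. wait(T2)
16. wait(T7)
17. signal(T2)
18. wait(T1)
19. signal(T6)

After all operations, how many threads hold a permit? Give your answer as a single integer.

Step 1: wait(T3) -> count=3 queue=[] holders={T3}
Step 2: signal(T3) -> count=4 queue=[] holders={none}
Step 3: wait(T6) -> count=3 queue=[] holders={T6}
Step 4: wait(T3) -> count=2 queue=[] holders={T3,T6}
Step 5: wait(T5) -> count=1 queue=[] holders={T3,T5,T6}
Step 6: wait(T7) -> count=0 queue=[] holders={T3,T5,T6,T7}
Step 7: wait(T2) -> count=0 queue=[T2] holders={T3,T5,T6,T7}
Step 8: wait(T4) -> count=0 queue=[T2,T4] holders={T3,T5,T6,T7}
Step 9: signal(T6) -> count=0 queue=[T4] holders={T2,T3,T5,T7}
Step 10: wait(T6) -> count=0 queue=[T4,T6] holders={T2,T3,T5,T7}
Step 11: signal(T3) -> count=0 queue=[T6] holders={T2,T4,T5,T7}
Step 12: signal(T4) -> count=0 queue=[] holders={T2,T5,T6,T7}
Step 13: signal(T2) -> count=1 queue=[] holders={T5,T6,T7}
Step 14: signal(T7) -> count=2 queue=[] holders={T5,T6}
Step 15: wait(T2) -> count=1 queue=[] holders={T2,T5,T6}
Step 16: wait(T7) -> count=0 queue=[] holders={T2,T5,T6,T7}
Step 17: signal(T2) -> count=1 queue=[] holders={T5,T6,T7}
Step 18: wait(T1) -> count=0 queue=[] holders={T1,T5,T6,T7}
Step 19: signal(T6) -> count=1 queue=[] holders={T1,T5,T7}
Final holders: {T1,T5,T7} -> 3 thread(s)

Answer: 3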